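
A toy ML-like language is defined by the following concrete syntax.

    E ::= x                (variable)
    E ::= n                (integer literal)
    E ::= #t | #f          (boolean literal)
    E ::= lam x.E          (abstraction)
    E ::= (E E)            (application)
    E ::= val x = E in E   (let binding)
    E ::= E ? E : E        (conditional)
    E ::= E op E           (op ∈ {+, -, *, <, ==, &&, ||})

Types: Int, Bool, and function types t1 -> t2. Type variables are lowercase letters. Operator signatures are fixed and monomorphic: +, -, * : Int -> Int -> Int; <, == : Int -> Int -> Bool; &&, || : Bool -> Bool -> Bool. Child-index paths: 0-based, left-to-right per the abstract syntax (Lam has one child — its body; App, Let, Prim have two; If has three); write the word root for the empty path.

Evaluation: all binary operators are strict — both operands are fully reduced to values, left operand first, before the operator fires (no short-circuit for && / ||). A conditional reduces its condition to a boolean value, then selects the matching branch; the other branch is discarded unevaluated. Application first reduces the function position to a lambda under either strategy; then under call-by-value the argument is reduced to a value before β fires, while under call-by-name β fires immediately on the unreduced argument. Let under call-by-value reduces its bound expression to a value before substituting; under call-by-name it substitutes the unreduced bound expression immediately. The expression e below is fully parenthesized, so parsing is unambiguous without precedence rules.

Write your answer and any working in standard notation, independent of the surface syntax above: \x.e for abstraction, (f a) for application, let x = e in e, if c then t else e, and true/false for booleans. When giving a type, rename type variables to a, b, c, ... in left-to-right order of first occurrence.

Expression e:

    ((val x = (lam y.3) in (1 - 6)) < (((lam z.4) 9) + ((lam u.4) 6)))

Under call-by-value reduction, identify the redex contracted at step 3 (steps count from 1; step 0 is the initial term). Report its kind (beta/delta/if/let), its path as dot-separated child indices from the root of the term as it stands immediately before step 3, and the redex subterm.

Trace:
step 0: ((let x = (\y.3) in (1 - 6)) < (((\z.4) 9) + ((\u.4) 6)))
step 1: [let@0] ((1 - 6) < (((\z.4) 9) + ((\u.4) 6)))
step 2: [delta@0] (-5 < (((\z.4) 9) + ((\u.4) 6)))
step 3: [beta@1.0] (-5 < (4 + ((\u.4) 6)))

Answer: beta at 1.0 : ((\z.4) 9)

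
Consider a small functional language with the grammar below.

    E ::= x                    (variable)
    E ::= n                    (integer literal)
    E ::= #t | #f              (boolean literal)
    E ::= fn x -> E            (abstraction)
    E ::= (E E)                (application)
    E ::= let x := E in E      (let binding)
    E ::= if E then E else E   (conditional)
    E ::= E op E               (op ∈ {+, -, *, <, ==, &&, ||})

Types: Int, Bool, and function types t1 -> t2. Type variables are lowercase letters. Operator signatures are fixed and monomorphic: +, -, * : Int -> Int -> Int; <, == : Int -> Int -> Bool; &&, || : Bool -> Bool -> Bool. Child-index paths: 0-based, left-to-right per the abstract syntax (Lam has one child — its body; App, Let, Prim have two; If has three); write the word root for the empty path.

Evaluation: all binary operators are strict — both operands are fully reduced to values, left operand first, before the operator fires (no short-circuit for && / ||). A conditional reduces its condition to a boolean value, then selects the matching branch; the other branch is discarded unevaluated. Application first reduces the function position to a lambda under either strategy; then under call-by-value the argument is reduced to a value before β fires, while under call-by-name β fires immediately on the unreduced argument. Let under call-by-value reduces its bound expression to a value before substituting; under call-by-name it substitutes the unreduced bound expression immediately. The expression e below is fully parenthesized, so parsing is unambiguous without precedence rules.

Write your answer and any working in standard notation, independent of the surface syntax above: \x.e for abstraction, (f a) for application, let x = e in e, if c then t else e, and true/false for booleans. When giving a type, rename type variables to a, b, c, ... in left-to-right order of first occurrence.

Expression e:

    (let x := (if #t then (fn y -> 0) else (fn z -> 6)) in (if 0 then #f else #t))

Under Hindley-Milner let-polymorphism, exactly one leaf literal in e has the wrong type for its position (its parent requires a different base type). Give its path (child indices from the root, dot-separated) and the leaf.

Working:
  unify Bool ~ Bool
\y._ : a -> Int
\z._ : b -> Int
  unify a -> Int ~ b -> Int
  unify a ~ b
  unify Int ~ Int
let x : forall. b -> Int
  unify Int ~ Bool
  FAIL: mismatch Int ~ Bool

Answer: 1.0 : 0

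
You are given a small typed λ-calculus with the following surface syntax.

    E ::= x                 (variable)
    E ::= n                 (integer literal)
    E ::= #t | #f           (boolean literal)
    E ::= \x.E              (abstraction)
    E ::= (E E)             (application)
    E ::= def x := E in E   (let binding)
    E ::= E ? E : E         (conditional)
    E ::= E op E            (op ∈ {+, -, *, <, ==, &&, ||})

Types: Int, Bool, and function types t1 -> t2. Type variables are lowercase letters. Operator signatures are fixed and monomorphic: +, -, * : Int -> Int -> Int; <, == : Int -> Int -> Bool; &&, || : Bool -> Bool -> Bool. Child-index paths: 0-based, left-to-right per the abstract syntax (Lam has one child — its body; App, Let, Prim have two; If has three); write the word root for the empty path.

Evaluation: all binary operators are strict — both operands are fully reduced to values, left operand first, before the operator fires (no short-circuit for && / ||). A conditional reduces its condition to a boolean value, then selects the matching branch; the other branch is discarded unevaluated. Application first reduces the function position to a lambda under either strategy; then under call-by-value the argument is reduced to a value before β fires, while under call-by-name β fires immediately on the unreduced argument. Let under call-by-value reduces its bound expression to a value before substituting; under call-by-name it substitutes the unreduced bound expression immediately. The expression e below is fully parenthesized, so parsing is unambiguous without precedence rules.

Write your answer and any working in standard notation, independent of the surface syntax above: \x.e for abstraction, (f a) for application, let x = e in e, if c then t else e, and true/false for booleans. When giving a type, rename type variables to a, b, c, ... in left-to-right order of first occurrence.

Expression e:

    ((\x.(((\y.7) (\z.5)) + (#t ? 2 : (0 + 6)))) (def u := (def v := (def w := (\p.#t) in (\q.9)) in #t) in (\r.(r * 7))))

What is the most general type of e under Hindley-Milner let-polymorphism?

Derivation:
\y._ : b -> Int
\z._ : c -> Int
  unify b -> Int ~ (c -> Int) -> d
  unify b ~ c -> Int
  unify Int ~ d
_ _ : Int
  unify Int ~ Int
  unify Bool ~ Bool
  unify Int ~ Int
  unify Int ~ Int
  unify Int ~ Int
  unify Int ~ Int
\x._ : a -> Int
\p._ : e -> Bool
let w : forall. e -> Bool
\q._ : f -> Int
let v : forall. f -> Int
let u : Bool
r : g
  unify g ~ Int
  unify Int ~ Int
\r._ : Int -> Int
  unify a -> Int ~ (Int -> Int) -> h
  unify a ~ Int -> Int
  unify Int ~ h
_ _ : Int

Answer: Int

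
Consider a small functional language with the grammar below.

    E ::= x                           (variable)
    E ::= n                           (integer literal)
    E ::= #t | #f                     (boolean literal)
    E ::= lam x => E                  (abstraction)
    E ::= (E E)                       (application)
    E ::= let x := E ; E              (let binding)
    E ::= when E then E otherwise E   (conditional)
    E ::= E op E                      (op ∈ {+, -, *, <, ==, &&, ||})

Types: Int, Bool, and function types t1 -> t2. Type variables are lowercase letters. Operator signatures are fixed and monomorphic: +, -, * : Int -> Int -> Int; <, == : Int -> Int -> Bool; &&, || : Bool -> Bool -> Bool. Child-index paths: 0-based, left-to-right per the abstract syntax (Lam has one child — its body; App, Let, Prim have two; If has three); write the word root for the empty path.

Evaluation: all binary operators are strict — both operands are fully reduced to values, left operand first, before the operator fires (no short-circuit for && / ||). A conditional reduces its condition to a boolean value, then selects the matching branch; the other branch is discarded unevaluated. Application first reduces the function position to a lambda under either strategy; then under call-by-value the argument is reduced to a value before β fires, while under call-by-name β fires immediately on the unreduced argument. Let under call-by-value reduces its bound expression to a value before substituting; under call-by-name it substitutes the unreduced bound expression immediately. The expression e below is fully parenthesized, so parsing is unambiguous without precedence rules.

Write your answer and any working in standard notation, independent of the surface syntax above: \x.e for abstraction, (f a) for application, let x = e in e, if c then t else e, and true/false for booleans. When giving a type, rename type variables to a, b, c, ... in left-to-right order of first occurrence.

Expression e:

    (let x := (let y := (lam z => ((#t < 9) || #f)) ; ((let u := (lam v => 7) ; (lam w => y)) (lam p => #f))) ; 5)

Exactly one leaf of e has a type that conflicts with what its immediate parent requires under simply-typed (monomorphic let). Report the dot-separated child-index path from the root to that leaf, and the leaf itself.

Working:
  unify Bool ~ Int
  FAIL: mismatch Bool ~ Int

Answer: 0.0.0.0.0 : true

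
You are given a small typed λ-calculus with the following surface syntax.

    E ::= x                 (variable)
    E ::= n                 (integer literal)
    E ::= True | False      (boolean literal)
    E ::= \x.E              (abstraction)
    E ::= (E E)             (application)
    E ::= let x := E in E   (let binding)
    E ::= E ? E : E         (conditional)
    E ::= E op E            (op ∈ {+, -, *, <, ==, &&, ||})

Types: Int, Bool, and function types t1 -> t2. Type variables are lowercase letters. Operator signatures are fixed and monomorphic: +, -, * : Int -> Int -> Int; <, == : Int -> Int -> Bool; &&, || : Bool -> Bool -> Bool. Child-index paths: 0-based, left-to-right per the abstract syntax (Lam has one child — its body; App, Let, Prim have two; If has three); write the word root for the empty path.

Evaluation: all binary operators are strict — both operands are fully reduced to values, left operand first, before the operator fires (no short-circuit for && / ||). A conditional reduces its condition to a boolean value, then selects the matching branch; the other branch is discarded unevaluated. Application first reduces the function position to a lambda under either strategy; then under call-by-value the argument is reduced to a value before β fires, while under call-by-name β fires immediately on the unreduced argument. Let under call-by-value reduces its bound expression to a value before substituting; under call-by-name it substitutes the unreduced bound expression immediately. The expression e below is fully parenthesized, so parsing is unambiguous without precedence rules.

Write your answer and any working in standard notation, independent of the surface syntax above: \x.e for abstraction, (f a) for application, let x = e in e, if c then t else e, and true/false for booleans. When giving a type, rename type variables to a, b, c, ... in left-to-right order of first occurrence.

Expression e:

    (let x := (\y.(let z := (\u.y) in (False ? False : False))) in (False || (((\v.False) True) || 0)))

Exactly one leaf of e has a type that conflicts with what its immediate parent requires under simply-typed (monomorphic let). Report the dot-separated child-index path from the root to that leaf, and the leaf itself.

Trace:
y : a
\u._ : b -> a
let z : b -> a
  unify Bool ~ Bool
  unify Bool ~ Bool
\y._ : a -> Bool
let x : a -> Bool
  unify Bool ~ Bool
\v._ : c -> Bool
  unify c -> Bool ~ Bool -> d
  unify c ~ Bool
  unify Bool ~ d
_ _ : Bool
  unify Bool ~ Bool
  unify Int ~ Bool
  FAIL: mismatch Int ~ Bool

Answer: 1.1.1 : 0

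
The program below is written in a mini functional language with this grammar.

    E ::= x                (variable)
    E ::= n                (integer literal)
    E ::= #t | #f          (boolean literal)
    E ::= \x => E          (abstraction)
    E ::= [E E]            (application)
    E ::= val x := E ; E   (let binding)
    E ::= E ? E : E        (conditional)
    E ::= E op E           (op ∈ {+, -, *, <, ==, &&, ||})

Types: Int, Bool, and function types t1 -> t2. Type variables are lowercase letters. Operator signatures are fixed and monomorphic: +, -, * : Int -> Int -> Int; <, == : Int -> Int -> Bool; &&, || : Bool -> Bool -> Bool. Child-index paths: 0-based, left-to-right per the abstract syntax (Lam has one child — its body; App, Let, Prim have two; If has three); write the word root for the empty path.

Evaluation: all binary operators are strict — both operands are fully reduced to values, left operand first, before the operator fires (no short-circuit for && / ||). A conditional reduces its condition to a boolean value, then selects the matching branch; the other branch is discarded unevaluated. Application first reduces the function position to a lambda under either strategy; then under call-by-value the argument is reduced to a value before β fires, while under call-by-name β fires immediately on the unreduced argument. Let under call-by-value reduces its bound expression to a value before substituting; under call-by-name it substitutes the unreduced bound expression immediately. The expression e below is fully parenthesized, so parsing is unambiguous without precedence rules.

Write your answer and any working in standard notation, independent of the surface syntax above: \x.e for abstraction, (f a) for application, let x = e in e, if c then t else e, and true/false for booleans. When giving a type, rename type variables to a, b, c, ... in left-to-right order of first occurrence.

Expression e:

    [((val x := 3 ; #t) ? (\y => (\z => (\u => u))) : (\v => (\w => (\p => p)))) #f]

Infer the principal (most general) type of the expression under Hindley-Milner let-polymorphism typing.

Answer: a -> b -> b

Trace:
let x : Int
  unify Bool ~ Bool
u : c
\u._ : c -> c
\z._ : b -> c -> c
\y._ : a -> b -> c -> c
p : f
\p._ : f -> f
\w._ : e -> f -> f
\v._ : d -> e -> f -> f
  unify a -> b -> c -> c ~ d -> e -> f -> f
  unify a ~ d
  unify b -> c -> c ~ e -> f -> f
  unify b ~ e
  unify c -> c ~ f -> f
  unify c ~ f
  unify f ~ f
  unify d -> e -> f -> f ~ Bool -> g
  unify d ~ Bool
  unify e -> f -> f ~ g
_ _ : e -> f -> f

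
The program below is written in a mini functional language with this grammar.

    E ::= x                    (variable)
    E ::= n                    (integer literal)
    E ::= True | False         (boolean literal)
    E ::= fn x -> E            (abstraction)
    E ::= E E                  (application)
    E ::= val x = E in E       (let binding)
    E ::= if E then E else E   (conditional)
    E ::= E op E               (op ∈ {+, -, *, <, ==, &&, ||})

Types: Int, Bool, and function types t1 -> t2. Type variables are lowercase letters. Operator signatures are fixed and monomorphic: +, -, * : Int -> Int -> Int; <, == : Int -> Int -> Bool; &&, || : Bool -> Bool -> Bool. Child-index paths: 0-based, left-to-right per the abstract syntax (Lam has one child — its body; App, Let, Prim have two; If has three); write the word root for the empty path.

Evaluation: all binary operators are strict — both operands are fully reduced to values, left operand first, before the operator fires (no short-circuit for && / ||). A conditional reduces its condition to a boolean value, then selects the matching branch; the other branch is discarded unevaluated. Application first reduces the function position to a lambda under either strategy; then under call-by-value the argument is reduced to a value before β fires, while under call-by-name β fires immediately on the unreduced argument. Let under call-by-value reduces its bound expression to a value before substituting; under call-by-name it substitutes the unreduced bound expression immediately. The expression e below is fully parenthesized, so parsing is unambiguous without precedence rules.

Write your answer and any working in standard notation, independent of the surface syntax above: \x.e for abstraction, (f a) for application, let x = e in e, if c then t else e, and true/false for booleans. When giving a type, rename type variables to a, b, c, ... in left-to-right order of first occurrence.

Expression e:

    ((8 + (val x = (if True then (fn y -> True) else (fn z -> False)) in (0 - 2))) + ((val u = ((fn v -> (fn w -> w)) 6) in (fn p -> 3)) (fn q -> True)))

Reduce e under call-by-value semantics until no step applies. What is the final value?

Answer: 9

Working:
step 0: ((8 + (let x = (if true then (\y.true) else (\z.false)) in (0 - 2))) + ((let u = ((\v.(\w.w)) 6) in (\p.3)) (\q.true)))
step 1: [if@0.1.0] ((8 + (let x = (\y.true) in (0 - 2))) + ((let u = ((\v.(\w.w)) 6) in (\p.3)) (\q.true)))
step 2: [let@0.1] ((8 + (0 - 2)) + ((let u = ((\v.(\w.w)) 6) in (\p.3)) (\q.true)))
step 3: [delta@0.1] ((8 + -2) + ((let u = ((\v.(\w.w)) 6) in (\p.3)) (\q.true)))
step 4: [delta@0] (6 + ((let u = ((\v.(\w.w)) 6) in (\p.3)) (\q.true)))
step 5: [beta@1.0.0] (6 + ((let u = (\w.w) in (\p.3)) (\q.true)))
step 6: [let@1.0] (6 + ((\p.3) (\q.true)))
step 7: [beta@1] (6 + 3)
step 8: [delta@root] 9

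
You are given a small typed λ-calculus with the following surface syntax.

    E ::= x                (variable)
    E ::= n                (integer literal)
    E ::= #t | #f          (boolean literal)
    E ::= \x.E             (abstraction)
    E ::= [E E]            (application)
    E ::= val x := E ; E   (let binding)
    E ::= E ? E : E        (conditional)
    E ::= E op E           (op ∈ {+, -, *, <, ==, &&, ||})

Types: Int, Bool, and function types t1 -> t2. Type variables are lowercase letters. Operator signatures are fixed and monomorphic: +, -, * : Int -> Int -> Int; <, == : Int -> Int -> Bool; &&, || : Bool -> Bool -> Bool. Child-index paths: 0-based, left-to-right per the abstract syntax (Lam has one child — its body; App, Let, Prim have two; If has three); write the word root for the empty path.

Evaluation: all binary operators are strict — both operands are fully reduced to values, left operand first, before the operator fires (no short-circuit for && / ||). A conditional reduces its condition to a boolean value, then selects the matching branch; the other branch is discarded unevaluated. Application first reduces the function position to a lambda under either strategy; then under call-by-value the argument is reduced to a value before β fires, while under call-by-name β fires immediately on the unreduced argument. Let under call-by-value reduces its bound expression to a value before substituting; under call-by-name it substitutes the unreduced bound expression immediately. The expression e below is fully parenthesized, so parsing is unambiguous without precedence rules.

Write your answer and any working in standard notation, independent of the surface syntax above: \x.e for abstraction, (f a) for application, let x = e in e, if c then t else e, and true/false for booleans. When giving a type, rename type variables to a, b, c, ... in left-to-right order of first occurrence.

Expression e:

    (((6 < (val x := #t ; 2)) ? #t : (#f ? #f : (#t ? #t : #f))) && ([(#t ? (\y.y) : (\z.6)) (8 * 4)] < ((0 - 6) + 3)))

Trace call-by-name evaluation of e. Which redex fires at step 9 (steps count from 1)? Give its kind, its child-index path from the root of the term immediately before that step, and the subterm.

Working:
step 0: ((if (6 < (let x = true in 2)) then true else (if false then false else (if true then true else false))) && (((if true then (\y.y) else (\z.6)) (8 * 4)) < ((0 - 6) + 3)))
step 1: [let@0.0.1] ((if (6 < 2) then true else (if false then false else (if true then true else false))) && (((if true then (\y.y) else (\z.6)) (8 * 4)) < ((0 - 6) + 3)))
step 2: [delta@0.0] ((if false then true else (if false then false else (if true then true else false))) && (((if true then (\y.y) else (\z.6)) (8 * 4)) < ((0 - 6) + 3)))
step 3: [if@0] ((if false then false else (if true then true else false)) && (((if true then (\y.y) else (\z.6)) (8 * 4)) < ((0 - 6) + 3)))
step 4: [if@0] ((if true then true else false) && (((if true then (\y.y) else (\z.6)) (8 * 4)) < ((0 - 6) + 3)))
step 5: [if@0] (true && (((if true then (\y.y) else (\z.6)) (8 * 4)) < ((0 - 6) + 3)))
step 6: [if@1.0.0] (true && (((\y.y) (8 * 4)) < ((0 - 6) + 3)))
step 7: [beta@1.0] (true && ((8 * 4) < ((0 - 6) + 3)))
step 8: [delta@1.0] (true && (32 < ((0 - 6) + 3)))
step 9: [delta@1.1.0] (true && (32 < (-6 + 3)))

Answer: delta at 1.1.0 : (0 - 6)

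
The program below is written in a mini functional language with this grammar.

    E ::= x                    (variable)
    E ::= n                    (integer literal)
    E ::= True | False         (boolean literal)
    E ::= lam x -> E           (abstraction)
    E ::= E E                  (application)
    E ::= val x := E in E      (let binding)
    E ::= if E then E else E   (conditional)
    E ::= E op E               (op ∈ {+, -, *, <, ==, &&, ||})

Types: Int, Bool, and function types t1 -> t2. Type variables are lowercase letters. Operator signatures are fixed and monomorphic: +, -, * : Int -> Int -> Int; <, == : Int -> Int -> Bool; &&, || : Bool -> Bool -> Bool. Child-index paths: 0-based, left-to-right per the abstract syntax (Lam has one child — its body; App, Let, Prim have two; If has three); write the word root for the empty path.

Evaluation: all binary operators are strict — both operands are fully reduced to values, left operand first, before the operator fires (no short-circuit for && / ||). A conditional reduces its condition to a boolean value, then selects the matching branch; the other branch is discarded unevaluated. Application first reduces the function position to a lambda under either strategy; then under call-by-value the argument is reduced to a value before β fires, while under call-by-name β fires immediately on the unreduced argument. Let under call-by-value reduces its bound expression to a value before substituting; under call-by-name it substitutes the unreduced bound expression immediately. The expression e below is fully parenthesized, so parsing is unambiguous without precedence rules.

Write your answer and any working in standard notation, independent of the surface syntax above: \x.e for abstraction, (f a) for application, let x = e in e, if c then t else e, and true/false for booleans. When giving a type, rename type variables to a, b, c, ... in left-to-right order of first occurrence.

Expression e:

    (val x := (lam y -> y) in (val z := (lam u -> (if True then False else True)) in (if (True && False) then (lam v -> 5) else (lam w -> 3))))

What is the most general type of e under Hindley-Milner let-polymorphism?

Answer: a -> Int

Derivation:
y : a
\y._ : a -> a
let x : forall. a -> a
  unify Bool ~ Bool
  unify Bool ~ Bool
\u._ : b -> Bool
let z : forall. b -> Bool
  unify Bool ~ Bool
  unify Bool ~ Bool
  unify Bool ~ Bool
\v._ : c -> Int
\w._ : d -> Int
  unify c -> Int ~ d -> Int
  unify c ~ d
  unify Int ~ Int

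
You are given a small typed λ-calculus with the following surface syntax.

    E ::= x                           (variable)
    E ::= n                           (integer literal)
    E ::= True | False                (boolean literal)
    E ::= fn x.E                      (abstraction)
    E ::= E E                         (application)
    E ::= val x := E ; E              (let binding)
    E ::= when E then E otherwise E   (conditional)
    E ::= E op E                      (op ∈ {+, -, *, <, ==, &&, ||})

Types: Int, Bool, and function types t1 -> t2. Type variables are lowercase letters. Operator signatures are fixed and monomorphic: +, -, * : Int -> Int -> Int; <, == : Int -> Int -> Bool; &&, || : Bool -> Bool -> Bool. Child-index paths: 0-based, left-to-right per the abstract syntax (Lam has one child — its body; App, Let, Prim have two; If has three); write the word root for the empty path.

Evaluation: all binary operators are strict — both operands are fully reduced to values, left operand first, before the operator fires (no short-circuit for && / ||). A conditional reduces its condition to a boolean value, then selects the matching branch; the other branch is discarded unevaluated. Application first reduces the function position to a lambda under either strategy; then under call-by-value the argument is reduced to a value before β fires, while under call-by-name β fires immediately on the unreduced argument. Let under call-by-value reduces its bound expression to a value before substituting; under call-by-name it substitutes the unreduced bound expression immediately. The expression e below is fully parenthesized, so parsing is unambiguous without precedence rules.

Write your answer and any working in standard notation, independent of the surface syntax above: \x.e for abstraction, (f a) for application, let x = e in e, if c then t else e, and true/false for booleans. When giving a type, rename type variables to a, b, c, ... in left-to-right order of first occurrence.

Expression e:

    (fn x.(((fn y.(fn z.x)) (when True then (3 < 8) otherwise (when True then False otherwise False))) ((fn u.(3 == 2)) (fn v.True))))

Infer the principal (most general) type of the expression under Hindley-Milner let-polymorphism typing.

Answer: a -> a

Trace:
x : a
\z._ : c -> a
\y._ : b -> c -> a
  unify Bool ~ Bool
  unify Int ~ Int
  unify Int ~ Int
  unify Bool ~ Bool
  unify Bool ~ Bool
  unify Bool ~ Bool
  unify b -> c -> a ~ Bool -> d
  unify b ~ Bool
  unify c -> a ~ d
_ _ : c -> a
  unify Int ~ Int
  unify Int ~ Int
\u._ : e -> Bool
\v._ : f -> Bool
  unify e -> Bool ~ (f -> Bool) -> g
  unify e ~ f -> Bool
  unify Bool ~ g
_ _ : Bool
  unify c -> a ~ Bool -> h
  unify c ~ Bool
  unify a ~ h
_ _ : h
\x._ : h -> h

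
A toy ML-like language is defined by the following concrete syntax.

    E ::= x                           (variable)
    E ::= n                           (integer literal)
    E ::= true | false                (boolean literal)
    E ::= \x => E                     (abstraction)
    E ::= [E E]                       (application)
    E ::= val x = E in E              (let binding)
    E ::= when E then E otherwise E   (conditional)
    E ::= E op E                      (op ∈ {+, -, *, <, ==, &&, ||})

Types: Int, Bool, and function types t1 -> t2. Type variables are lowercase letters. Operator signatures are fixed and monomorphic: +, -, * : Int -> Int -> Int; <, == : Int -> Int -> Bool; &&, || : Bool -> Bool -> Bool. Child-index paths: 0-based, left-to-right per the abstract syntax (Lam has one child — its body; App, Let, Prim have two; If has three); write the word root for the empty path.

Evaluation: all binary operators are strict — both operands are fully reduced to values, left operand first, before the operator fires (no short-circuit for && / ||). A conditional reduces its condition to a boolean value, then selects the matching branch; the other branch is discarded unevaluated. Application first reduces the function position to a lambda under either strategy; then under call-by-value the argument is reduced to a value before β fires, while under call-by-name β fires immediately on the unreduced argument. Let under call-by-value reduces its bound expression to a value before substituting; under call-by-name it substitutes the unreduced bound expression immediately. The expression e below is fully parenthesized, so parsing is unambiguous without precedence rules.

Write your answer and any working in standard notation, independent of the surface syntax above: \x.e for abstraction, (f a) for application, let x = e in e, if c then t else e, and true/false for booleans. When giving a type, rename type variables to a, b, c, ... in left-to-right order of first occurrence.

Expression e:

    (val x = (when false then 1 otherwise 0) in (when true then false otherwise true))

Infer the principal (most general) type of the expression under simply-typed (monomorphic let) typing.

Working:
  unify Bool ~ Bool
  unify Int ~ Int
let x : Int
  unify Bool ~ Bool
  unify Bool ~ Bool

Answer: Bool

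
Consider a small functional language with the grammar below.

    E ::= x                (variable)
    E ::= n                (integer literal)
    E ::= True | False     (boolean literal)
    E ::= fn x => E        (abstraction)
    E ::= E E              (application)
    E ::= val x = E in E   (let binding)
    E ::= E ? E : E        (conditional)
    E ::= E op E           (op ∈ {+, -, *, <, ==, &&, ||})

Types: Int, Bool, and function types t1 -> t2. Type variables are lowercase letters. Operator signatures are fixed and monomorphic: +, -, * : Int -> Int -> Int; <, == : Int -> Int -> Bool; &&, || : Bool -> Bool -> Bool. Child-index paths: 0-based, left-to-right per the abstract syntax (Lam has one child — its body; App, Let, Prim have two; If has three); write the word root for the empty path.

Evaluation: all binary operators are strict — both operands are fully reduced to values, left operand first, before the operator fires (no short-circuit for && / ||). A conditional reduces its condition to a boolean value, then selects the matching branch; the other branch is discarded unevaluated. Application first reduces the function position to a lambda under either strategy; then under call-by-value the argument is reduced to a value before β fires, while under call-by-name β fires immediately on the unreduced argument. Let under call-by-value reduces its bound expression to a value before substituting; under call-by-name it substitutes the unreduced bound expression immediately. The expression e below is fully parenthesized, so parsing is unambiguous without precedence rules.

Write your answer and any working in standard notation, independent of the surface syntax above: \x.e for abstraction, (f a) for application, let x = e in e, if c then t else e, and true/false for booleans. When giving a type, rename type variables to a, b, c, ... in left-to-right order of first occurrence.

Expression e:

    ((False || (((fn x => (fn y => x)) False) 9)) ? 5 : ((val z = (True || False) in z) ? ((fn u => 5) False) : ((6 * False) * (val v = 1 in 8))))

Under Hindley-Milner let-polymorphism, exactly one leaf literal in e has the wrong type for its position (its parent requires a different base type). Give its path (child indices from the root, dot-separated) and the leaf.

Derivation:
  unify Bool ~ Bool
x : a
\y._ : b -> a
\x._ : a -> b -> a
  unify a -> b -> a ~ Bool -> c
  unify a ~ Bool
  unify b -> Bool ~ c
_ _ : b -> Bool
  unify b -> Bool ~ Int -> d
  unify b ~ Int
  unify Bool ~ d
_ _ : Bool
  unify Bool ~ Bool
  unify Bool ~ Bool
  unify Bool ~ Bool
  unify Bool ~ Bool
let z : Bool
z : Bool
  unify Bool ~ Bool
\u._ : e -> Int
  unify e -> Int ~ Bool -> f
  unify e ~ Bool
  unify Int ~ f
_ _ : Int
  unify Int ~ Int
  unify Bool ~ Int
  FAIL: mismatch Bool ~ Int

Answer: 2.2.0.1 : false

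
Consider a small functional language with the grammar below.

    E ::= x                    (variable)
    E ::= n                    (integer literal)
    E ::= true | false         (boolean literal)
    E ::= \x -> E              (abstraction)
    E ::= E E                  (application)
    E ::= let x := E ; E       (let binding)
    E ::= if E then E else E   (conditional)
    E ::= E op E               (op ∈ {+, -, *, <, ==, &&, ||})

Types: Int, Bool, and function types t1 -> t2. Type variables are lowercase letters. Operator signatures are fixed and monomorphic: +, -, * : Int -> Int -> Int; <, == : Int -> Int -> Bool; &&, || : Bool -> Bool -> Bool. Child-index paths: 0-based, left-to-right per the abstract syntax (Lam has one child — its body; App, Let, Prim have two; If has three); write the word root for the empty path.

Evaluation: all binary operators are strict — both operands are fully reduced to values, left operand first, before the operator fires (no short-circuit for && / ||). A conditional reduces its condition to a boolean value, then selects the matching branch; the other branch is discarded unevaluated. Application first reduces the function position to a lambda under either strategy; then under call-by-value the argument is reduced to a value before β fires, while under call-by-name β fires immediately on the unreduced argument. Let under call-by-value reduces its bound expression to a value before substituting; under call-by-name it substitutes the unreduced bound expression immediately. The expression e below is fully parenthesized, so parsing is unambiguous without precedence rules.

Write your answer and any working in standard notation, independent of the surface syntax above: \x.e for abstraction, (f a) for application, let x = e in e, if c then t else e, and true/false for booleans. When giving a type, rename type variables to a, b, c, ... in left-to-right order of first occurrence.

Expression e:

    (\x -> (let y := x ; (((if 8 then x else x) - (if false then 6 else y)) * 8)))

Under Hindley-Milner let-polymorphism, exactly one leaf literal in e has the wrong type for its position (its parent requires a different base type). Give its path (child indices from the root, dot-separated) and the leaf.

Working:
x : a
let y : a
  unify Int ~ Bool
  FAIL: mismatch Int ~ Bool

Answer: 0.1.0.0.0 : 8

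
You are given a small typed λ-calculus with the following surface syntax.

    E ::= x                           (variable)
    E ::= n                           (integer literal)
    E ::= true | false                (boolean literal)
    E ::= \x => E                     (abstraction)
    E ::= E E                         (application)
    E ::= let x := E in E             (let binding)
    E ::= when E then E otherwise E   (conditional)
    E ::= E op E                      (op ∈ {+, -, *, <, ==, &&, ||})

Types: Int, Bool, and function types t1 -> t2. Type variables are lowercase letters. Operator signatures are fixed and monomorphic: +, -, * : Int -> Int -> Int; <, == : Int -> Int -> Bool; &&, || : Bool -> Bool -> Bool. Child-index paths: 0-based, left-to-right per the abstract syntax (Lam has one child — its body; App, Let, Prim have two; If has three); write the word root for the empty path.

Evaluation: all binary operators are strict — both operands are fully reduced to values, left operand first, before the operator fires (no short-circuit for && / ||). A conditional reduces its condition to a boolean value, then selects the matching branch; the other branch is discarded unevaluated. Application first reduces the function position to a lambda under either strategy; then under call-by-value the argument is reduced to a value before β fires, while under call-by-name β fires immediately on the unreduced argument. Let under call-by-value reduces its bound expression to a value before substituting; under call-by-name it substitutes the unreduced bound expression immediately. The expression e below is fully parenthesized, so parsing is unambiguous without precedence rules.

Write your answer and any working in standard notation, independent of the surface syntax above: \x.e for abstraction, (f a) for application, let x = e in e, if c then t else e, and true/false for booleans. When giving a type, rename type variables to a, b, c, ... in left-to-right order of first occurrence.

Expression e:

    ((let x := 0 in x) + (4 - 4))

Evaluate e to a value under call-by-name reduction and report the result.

Trace:
step 0: ((let x = 0 in x) + (4 - 4))
step 1: [let@0] (0 + (4 - 4))
step 2: [delta@1] (0 + 0)
step 3: [delta@root] 0

Answer: 0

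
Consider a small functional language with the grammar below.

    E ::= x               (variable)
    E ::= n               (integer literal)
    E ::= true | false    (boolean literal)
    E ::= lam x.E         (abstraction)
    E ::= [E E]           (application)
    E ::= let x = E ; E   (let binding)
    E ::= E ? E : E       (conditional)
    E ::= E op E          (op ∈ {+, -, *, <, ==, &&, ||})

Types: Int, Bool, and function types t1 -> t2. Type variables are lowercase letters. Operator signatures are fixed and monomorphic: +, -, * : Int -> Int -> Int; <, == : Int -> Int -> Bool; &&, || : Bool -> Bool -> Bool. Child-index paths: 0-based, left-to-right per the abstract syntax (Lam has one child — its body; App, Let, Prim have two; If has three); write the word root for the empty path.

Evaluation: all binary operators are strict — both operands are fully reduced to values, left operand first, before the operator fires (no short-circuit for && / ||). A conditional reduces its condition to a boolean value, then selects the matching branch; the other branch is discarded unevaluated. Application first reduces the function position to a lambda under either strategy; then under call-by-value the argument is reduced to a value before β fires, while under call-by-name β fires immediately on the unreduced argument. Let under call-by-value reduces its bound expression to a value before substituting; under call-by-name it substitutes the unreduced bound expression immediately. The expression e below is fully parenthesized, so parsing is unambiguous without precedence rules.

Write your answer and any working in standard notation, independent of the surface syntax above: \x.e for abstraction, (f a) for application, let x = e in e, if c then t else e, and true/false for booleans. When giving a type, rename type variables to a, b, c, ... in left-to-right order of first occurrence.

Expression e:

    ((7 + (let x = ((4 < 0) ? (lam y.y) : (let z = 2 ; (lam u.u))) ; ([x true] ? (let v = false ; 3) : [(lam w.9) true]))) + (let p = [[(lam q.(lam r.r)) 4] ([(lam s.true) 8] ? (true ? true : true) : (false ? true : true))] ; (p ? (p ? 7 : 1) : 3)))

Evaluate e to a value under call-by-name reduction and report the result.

Answer: 17

Derivation:
step 0: ((7 + (let x = (if (4 < 0) then (\y.y) else (let z = 2 in (\u.u))) in (if (x true) then (let v = false in 3) else ((\w.9) true)))) + (let p = (((\q.(\r.r)) 4) (if ((\s.true) 8) then (if true then true else true) else (if false then true else true))) in (if p then (if p then 7 else 1) else 3)))
step 1: [let@0.1] ((7 + (if ((if (4 < 0) then (\y.y) else (let z = 2 in (\u.u))) true) then (let v = false in 3) else ((\w.9) true))) + (let p = (((\q.(\r.r)) 4) (if ((\s.true) 8) then (if true then true else true) else (if false then true else true))) in (if p then (if p then 7 else 1) else 3)))
step 2: [delta@0.1.0.0.0] ((7 + (if ((if false then (\y.y) else (let z = 2 in (\u.u))) true) then (let v = false in 3) else ((\w.9) true))) + (let p = (((\q.(\r.r)) 4) (if ((\s.true) 8) then (if true then true else true) else (if false then true else true))) in (if p then (if p then 7 else 1) else 3)))
step 3: [if@0.1.0.0] ((7 + (if ((let z = 2 in (\u.u)) true) then (let v = false in 3) else ((\w.9) true))) + (let p = (((\q.(\r.r)) 4) (if ((\s.true) 8) then (if true then true else true) else (if false then true else true))) in (if p then (if p then 7 else 1) else 3)))
step 4: [let@0.1.0.0] ((7 + (if ((\u.u) true) then (let v = false in 3) else ((\w.9) true))) + (let p = (((\q.(\r.r)) 4) (if ((\s.true) 8) then (if true then true else true) else (if false then true else true))) in (if p then (if p then 7 else 1) else 3)))
step 5: [beta@0.1.0] ((7 + (if true then (let v = false in 3) else ((\w.9) true))) + (let p = (((\q.(\r.r)) 4) (if ((\s.true) 8) then (if true then true else true) else (if false then true else true))) in (if p then (if p then 7 else 1) else 3)))
step 6: [if@0.1] ((7 + (let v = false in 3)) + (let p = (((\q.(\r.r)) 4) (if ((\s.true) 8) then (if true then true else true) else (if false then true else true))) in (if p then (if p then 7 else 1) else 3)))
step 7: [let@0.1] ((7 + 3) + (let p = (((\q.(\r.r)) 4) (if ((\s.true) 8) then (if true then true else true) else (if false then true else true))) in (if p then (if p then 7 else 1) else 3)))
step 8: [delta@0] (10 + (let p = (((\q.(\r.r)) 4) (if ((\s.true) 8) then (if true then true else true) else (if false then true else true))) in (if p then (if p then 7 else 1) else 3)))
step 9: [let@1] (10 + (if (((\q.(\r.r)) 4) (if ((\s.true) 8) then (if true then true else true) else (if false then true else true))) then (if (((\q.(\r.r)) 4) (if ((\s.true) 8) then (if true then true else true) else (if false then true else true))) then 7 else 1) else 3))
step 10: [beta@1.0.0] (10 + (if ((\r.r) (if ((\s.true) 8) then (if true then true else true) else (if false then true else true))) then (if (((\q.(\r.r)) 4) (if ((\s.true) 8) then (if true then true else true) else (if false then true else true))) then 7 else 1) else 3))
step 11: [beta@1.0] (10 + (if (if ((\s.true) 8) then (if true then true else true) else (if false then true else true)) then (if (((\q.(\r.r)) 4) (if ((\s.true) 8) then (if true then true else true) else (if false then true else true))) then 7 else 1) else 3))
step 12: [beta@1.0.0] (10 + (if (if true then (if true then true else true) else (if false then true else true)) then (if (((\q.(\r.r)) 4) (if ((\s.true) 8) then (if true then true else true) else (if false then true else true))) then 7 else 1) else 3))
step 13: [if@1.0] (10 + (if (if true then true else true) then (if (((\q.(\r.r)) 4) (if ((\s.true) 8) then (if true then true else true) else (if false then true else true))) then 7 else 1) else 3))
step 14: [if@1.0] (10 + (if true then (if (((\q.(\r.r)) 4) (if ((\s.true) 8) then (if true then true else true) else (if false then true else true))) then 7 else 1) else 3))
step 15: [if@1] (10 + (if (((\q.(\r.r)) 4) (if ((\s.true) 8) then (if true then true else true) else (if false then true else true))) then 7 else 1))
step 16: [beta@1.0.0] (10 + (if ((\r.r) (if ((\s.true) 8) then (if true then true else true) else (if false then true else true))) then 7 else 1))
step 17: [beta@1.0] (10 + (if (if ((\s.true) 8) then (if true then true else true) else (if false then true else true)) then 7 else 1))
step 18: [beta@1.0.0] (10 + (if (if true then (if true then true else true) else (if false then true else true)) then 7 else 1))
step 19: [if@1.0] (10 + (if (if true then true else true) then 7 else 1))
step 20: [if@1.0] (10 + (if true then 7 else 1))
step 21: [if@1] (10 + 7)
step 22: [delta@root] 17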